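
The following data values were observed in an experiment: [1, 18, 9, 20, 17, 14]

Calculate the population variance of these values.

41.8056

Step 1: Compute the mean: (1 + 18 + 9 + 20 + 17 + 14) / 6 = 13.1667
Step 2: Compute squared deviations from the mean:
  (1 - 13.1667)^2 = 148.0278
  (18 - 13.1667)^2 = 23.3611
  (9 - 13.1667)^2 = 17.3611
  (20 - 13.1667)^2 = 46.6944
  (17 - 13.1667)^2 = 14.6944
  (14 - 13.1667)^2 = 0.6944
Step 3: Sum of squared deviations = 250.8333
Step 4: Population variance = 250.8333 / 6 = 41.8056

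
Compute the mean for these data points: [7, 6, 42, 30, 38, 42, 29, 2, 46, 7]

24.9

Step 1: Sum all values: 7 + 6 + 42 + 30 + 38 + 42 + 29 + 2 + 46 + 7 = 249
Step 2: Count the number of values: n = 10
Step 3: Mean = sum / n = 249 / 10 = 24.9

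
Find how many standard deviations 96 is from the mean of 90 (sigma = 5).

1.2

Step 1: Recall the z-score formula: z = (x - mu) / sigma
Step 2: Substitute values: z = (96 - 90) / 5
Step 3: z = 6 / 5 = 1.2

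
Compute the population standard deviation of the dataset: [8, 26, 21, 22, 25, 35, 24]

7.445

Step 1: Compute the mean: 23
Step 2: Sum of squared deviations from the mean: 388
Step 3: Population variance = 388 / 7 = 55.4286
Step 4: Standard deviation = sqrt(55.4286) = 7.445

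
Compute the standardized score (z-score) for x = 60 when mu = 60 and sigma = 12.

0

Step 1: Recall the z-score formula: z = (x - mu) / sigma
Step 2: Substitute values: z = (60 - 60) / 12
Step 3: z = 0 / 12 = 0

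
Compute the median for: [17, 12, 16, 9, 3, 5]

10.5

Step 1: Sort the data in ascending order: [3, 5, 9, 12, 16, 17]
Step 2: The number of values is n = 6.
Step 3: Since n is even, the median is the average of positions 3 and 4:
  Median = (9 + 12) / 2 = 10.5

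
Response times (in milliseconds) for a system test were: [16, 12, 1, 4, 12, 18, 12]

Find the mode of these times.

12

Step 1: Count the frequency of each value:
  1: appears 1 time(s)
  4: appears 1 time(s)
  12: appears 3 time(s)
  16: appears 1 time(s)
  18: appears 1 time(s)
Step 2: The value 12 appears most frequently (3 times).
Step 3: Mode = 12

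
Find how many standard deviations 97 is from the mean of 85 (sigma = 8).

1.5

Step 1: Recall the z-score formula: z = (x - mu) / sigma
Step 2: Substitute values: z = (97 - 85) / 8
Step 3: z = 12 / 8 = 1.5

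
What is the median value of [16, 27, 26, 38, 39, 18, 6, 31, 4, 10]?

22

Step 1: Sort the data in ascending order: [4, 6, 10, 16, 18, 26, 27, 31, 38, 39]
Step 2: The number of values is n = 10.
Step 3: Since n is even, the median is the average of positions 5 and 6:
  Median = (18 + 26) / 2 = 22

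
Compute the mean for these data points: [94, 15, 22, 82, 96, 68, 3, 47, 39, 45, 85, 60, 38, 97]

56.5

Step 1: Sum all values: 94 + 15 + 22 + 82 + 96 + 68 + 3 + 47 + 39 + 45 + 85 + 60 + 38 + 97 = 791
Step 2: Count the number of values: n = 14
Step 3: Mean = sum / n = 791 / 14 = 56.5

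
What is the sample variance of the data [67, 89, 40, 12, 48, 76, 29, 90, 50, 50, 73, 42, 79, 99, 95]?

682.4

Step 1: Compute the mean: (67 + 89 + 40 + 12 + 48 + 76 + 29 + 90 + 50 + 50 + 73 + 42 + 79 + 99 + 95) / 15 = 62.6
Step 2: Compute squared deviations from the mean:
  (67 - 62.6)^2 = 19.36
  (89 - 62.6)^2 = 696.96
  (40 - 62.6)^2 = 510.76
  (12 - 62.6)^2 = 2560.36
  (48 - 62.6)^2 = 213.16
  (76 - 62.6)^2 = 179.56
  (29 - 62.6)^2 = 1128.96
  (90 - 62.6)^2 = 750.76
  (50 - 62.6)^2 = 158.76
  (50 - 62.6)^2 = 158.76
  (73 - 62.6)^2 = 108.16
  (42 - 62.6)^2 = 424.36
  (79 - 62.6)^2 = 268.96
  (99 - 62.6)^2 = 1324.96
  (95 - 62.6)^2 = 1049.76
Step 3: Sum of squared deviations = 9553.6
Step 4: Sample variance = 9553.6 / 14 = 682.4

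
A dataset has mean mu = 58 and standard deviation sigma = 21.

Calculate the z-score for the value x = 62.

0.1905

Step 1: Recall the z-score formula: z = (x - mu) / sigma
Step 2: Substitute values: z = (62 - 58) / 21
Step 3: z = 4 / 21 = 0.1905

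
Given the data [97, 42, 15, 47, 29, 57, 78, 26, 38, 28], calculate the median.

40

Step 1: Sort the data in ascending order: [15, 26, 28, 29, 38, 42, 47, 57, 78, 97]
Step 2: The number of values is n = 10.
Step 3: Since n is even, the median is the average of positions 5 and 6:
  Median = (38 + 42) / 2 = 40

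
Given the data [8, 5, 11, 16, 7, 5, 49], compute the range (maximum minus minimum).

44

Step 1: Identify the maximum value: max = 49
Step 2: Identify the minimum value: min = 5
Step 3: Range = max - min = 49 - 5 = 44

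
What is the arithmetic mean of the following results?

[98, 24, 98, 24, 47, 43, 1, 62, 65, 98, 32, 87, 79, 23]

55.7857

Step 1: Sum all values: 98 + 24 + 98 + 24 + 47 + 43 + 1 + 62 + 65 + 98 + 32 + 87 + 79 + 23 = 781
Step 2: Count the number of values: n = 14
Step 3: Mean = sum / n = 781 / 14 = 55.7857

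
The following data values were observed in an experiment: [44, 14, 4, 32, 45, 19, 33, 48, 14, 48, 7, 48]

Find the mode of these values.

48

Step 1: Count the frequency of each value:
  4: appears 1 time(s)
  7: appears 1 time(s)
  14: appears 2 time(s)
  19: appears 1 time(s)
  32: appears 1 time(s)
  33: appears 1 time(s)
  44: appears 1 time(s)
  45: appears 1 time(s)
  48: appears 3 time(s)
Step 2: The value 48 appears most frequently (3 times).
Step 3: Mode = 48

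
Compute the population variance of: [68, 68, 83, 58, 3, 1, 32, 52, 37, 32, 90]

797.3223

Step 1: Compute the mean: (68 + 68 + 83 + 58 + 3 + 1 + 32 + 52 + 37 + 32 + 90) / 11 = 47.6364
Step 2: Compute squared deviations from the mean:
  (68 - 47.6364)^2 = 414.6777
  (68 - 47.6364)^2 = 414.6777
  (83 - 47.6364)^2 = 1250.5868
  (58 - 47.6364)^2 = 107.405
  (3 - 47.6364)^2 = 1992.405
  (1 - 47.6364)^2 = 2174.9504
  (32 - 47.6364)^2 = 244.4959
  (52 - 47.6364)^2 = 19.0413
  (37 - 47.6364)^2 = 113.1322
  (32 - 47.6364)^2 = 244.4959
  (90 - 47.6364)^2 = 1794.6777
Step 3: Sum of squared deviations = 8770.5455
Step 4: Population variance = 8770.5455 / 11 = 797.3223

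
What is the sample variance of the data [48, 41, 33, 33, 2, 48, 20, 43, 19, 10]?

262.2333

Step 1: Compute the mean: (48 + 41 + 33 + 33 + 2 + 48 + 20 + 43 + 19 + 10) / 10 = 29.7
Step 2: Compute squared deviations from the mean:
  (48 - 29.7)^2 = 334.89
  (41 - 29.7)^2 = 127.69
  (33 - 29.7)^2 = 10.89
  (33 - 29.7)^2 = 10.89
  (2 - 29.7)^2 = 767.29
  (48 - 29.7)^2 = 334.89
  (20 - 29.7)^2 = 94.09
  (43 - 29.7)^2 = 176.89
  (19 - 29.7)^2 = 114.49
  (10 - 29.7)^2 = 388.09
Step 3: Sum of squared deviations = 2360.1
Step 4: Sample variance = 2360.1 / 9 = 262.2333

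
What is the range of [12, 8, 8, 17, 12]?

9

Step 1: Identify the maximum value: max = 17
Step 2: Identify the minimum value: min = 8
Step 3: Range = max - min = 17 - 8 = 9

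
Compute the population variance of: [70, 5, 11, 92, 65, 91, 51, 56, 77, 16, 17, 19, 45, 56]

827.7806

Step 1: Compute the mean: (70 + 5 + 11 + 92 + 65 + 91 + 51 + 56 + 77 + 16 + 17 + 19 + 45 + 56) / 14 = 47.9286
Step 2: Compute squared deviations from the mean:
  (70 - 47.9286)^2 = 487.148
  (5 - 47.9286)^2 = 1842.8622
  (11 - 47.9286)^2 = 1363.7194
  (92 - 47.9286)^2 = 1942.2908
  (65 - 47.9286)^2 = 291.4337
  (91 - 47.9286)^2 = 1855.148
  (51 - 47.9286)^2 = 9.4337
  (56 - 47.9286)^2 = 65.148
  (77 - 47.9286)^2 = 845.148
  (16 - 47.9286)^2 = 1019.4337
  (17 - 47.9286)^2 = 956.5765
  (19 - 47.9286)^2 = 836.8622
  (45 - 47.9286)^2 = 8.5765
  (56 - 47.9286)^2 = 65.148
Step 3: Sum of squared deviations = 11588.9286
Step 4: Population variance = 11588.9286 / 14 = 827.7806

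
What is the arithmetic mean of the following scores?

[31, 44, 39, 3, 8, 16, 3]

20.5714

Step 1: Sum all values: 31 + 44 + 39 + 3 + 8 + 16 + 3 = 144
Step 2: Count the number of values: n = 7
Step 3: Mean = sum / n = 144 / 7 = 20.5714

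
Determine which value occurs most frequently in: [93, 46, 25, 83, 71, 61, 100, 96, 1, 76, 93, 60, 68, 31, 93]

93

Step 1: Count the frequency of each value:
  1: appears 1 time(s)
  25: appears 1 time(s)
  31: appears 1 time(s)
  46: appears 1 time(s)
  60: appears 1 time(s)
  61: appears 1 time(s)
  68: appears 1 time(s)
  71: appears 1 time(s)
  76: appears 1 time(s)
  83: appears 1 time(s)
  93: appears 3 time(s)
  96: appears 1 time(s)
  100: appears 1 time(s)
Step 2: The value 93 appears most frequently (3 times).
Step 3: Mode = 93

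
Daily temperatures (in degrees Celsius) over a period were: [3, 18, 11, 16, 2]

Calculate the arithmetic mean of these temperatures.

10

Step 1: Sum all values: 3 + 18 + 11 + 16 + 2 = 50
Step 2: Count the number of values: n = 5
Step 3: Mean = sum / n = 50 / 5 = 10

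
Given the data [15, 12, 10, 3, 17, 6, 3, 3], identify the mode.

3

Step 1: Count the frequency of each value:
  3: appears 3 time(s)
  6: appears 1 time(s)
  10: appears 1 time(s)
  12: appears 1 time(s)
  15: appears 1 time(s)
  17: appears 1 time(s)
Step 2: The value 3 appears most frequently (3 times).
Step 3: Mode = 3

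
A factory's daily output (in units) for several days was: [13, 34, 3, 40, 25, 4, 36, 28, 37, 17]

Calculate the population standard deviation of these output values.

13.0234

Step 1: Compute the mean: 23.7
Step 2: Sum of squared deviations from the mean: 1696.1
Step 3: Population variance = 1696.1 / 10 = 169.61
Step 4: Standard deviation = sqrt(169.61) = 13.0234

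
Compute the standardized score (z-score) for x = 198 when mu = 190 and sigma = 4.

2

Step 1: Recall the z-score formula: z = (x - mu) / sigma
Step 2: Substitute values: z = (198 - 190) / 4
Step 3: z = 8 / 4 = 2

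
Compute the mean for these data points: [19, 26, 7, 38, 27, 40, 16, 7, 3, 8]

19.1

Step 1: Sum all values: 19 + 26 + 7 + 38 + 27 + 40 + 16 + 7 + 3 + 8 = 191
Step 2: Count the number of values: n = 10
Step 3: Mean = sum / n = 191 / 10 = 19.1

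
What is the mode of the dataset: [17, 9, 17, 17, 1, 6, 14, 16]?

17

Step 1: Count the frequency of each value:
  1: appears 1 time(s)
  6: appears 1 time(s)
  9: appears 1 time(s)
  14: appears 1 time(s)
  16: appears 1 time(s)
  17: appears 3 time(s)
Step 2: The value 17 appears most frequently (3 times).
Step 3: Mode = 17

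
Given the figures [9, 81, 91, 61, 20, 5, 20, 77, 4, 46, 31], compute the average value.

40.4545

Step 1: Sum all values: 9 + 81 + 91 + 61 + 20 + 5 + 20 + 77 + 4 + 46 + 31 = 445
Step 2: Count the number of values: n = 11
Step 3: Mean = sum / n = 445 / 11 = 40.4545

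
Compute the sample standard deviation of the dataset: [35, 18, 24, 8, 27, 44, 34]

11.9224

Step 1: Compute the mean: 27.1429
Step 2: Sum of squared deviations from the mean: 852.8571
Step 3: Sample variance = 852.8571 / 6 = 142.1429
Step 4: Standard deviation = sqrt(142.1429) = 11.9224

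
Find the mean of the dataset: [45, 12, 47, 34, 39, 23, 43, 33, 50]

36.2222

Step 1: Sum all values: 45 + 12 + 47 + 34 + 39 + 23 + 43 + 33 + 50 = 326
Step 2: Count the number of values: n = 9
Step 3: Mean = sum / n = 326 / 9 = 36.2222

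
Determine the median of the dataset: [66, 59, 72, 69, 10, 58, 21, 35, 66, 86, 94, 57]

62.5

Step 1: Sort the data in ascending order: [10, 21, 35, 57, 58, 59, 66, 66, 69, 72, 86, 94]
Step 2: The number of values is n = 12.
Step 3: Since n is even, the median is the average of positions 6 and 7:
  Median = (59 + 66) / 2 = 62.5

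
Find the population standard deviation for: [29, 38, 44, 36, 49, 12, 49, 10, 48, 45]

13.8996

Step 1: Compute the mean: 36
Step 2: Sum of squared deviations from the mean: 1932
Step 3: Population variance = 1932 / 10 = 193.2
Step 4: Standard deviation = sqrt(193.2) = 13.8996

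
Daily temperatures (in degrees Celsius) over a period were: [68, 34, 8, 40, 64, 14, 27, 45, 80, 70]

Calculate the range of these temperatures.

72

Step 1: Identify the maximum value: max = 80
Step 2: Identify the minimum value: min = 8
Step 3: Range = max - min = 80 - 8 = 72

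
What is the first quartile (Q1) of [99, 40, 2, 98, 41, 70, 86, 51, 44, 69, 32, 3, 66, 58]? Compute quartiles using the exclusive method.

38

Step 1: Sort the data: [2, 3, 32, 40, 41, 44, 51, 58, 66, 69, 70, 86, 98, 99]
Step 2: n = 14
Step 3: Using the exclusive quartile method:
  Q1 = 38
  Q2 (median) = 54.5
  Q3 = 74
  IQR = Q3 - Q1 = 74 - 38 = 36
Step 4: Q1 = 38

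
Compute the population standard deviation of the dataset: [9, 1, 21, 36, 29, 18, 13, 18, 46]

13.0791

Step 1: Compute the mean: 21.2222
Step 2: Sum of squared deviations from the mean: 1539.5556
Step 3: Population variance = 1539.5556 / 9 = 171.0617
Step 4: Standard deviation = sqrt(171.0617) = 13.0791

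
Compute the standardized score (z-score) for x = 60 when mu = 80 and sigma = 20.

-1

Step 1: Recall the z-score formula: z = (x - mu) / sigma
Step 2: Substitute values: z = (60 - 80) / 20
Step 3: z = -20 / 20 = -1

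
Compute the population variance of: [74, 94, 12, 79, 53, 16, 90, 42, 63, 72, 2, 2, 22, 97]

1132.6327

Step 1: Compute the mean: (74 + 94 + 12 + 79 + 53 + 16 + 90 + 42 + 63 + 72 + 2 + 2 + 22 + 97) / 14 = 51.2857
Step 2: Compute squared deviations from the mean:
  (74 - 51.2857)^2 = 515.9388
  (94 - 51.2857)^2 = 1824.5102
  (12 - 51.2857)^2 = 1543.3673
  (79 - 51.2857)^2 = 768.0816
  (53 - 51.2857)^2 = 2.9388
  (16 - 51.2857)^2 = 1245.0816
  (90 - 51.2857)^2 = 1498.7959
  (42 - 51.2857)^2 = 86.2245
  (63 - 51.2857)^2 = 137.2245
  (72 - 51.2857)^2 = 429.0816
  (2 - 51.2857)^2 = 2429.0816
  (2 - 51.2857)^2 = 2429.0816
  (22 - 51.2857)^2 = 857.6531
  (97 - 51.2857)^2 = 2089.7959
Step 3: Sum of squared deviations = 15856.8571
Step 4: Population variance = 15856.8571 / 14 = 1132.6327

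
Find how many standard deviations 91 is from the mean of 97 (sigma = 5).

-1.2

Step 1: Recall the z-score formula: z = (x - mu) / sigma
Step 2: Substitute values: z = (91 - 97) / 5
Step 3: z = -6 / 5 = -1.2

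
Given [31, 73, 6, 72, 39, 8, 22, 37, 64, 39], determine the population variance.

527.69

Step 1: Compute the mean: (31 + 73 + 6 + 72 + 39 + 8 + 22 + 37 + 64 + 39) / 10 = 39.1
Step 2: Compute squared deviations from the mean:
  (31 - 39.1)^2 = 65.61
  (73 - 39.1)^2 = 1149.21
  (6 - 39.1)^2 = 1095.61
  (72 - 39.1)^2 = 1082.41
  (39 - 39.1)^2 = 0.01
  (8 - 39.1)^2 = 967.21
  (22 - 39.1)^2 = 292.41
  (37 - 39.1)^2 = 4.41
  (64 - 39.1)^2 = 620.01
  (39 - 39.1)^2 = 0.01
Step 3: Sum of squared deviations = 5276.9
Step 4: Population variance = 5276.9 / 10 = 527.69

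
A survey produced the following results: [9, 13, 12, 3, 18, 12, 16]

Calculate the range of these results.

15

Step 1: Identify the maximum value: max = 18
Step 2: Identify the minimum value: min = 3
Step 3: Range = max - min = 18 - 3 = 15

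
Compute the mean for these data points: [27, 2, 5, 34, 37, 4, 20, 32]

20.125

Step 1: Sum all values: 27 + 2 + 5 + 34 + 37 + 4 + 20 + 32 = 161
Step 2: Count the number of values: n = 8
Step 3: Mean = sum / n = 161 / 8 = 20.125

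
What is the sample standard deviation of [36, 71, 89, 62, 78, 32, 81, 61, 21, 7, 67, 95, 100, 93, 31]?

29.505

Step 1: Compute the mean: 61.6
Step 2: Sum of squared deviations from the mean: 12187.6
Step 3: Sample variance = 12187.6 / 14 = 870.5429
Step 4: Standard deviation = sqrt(870.5429) = 29.505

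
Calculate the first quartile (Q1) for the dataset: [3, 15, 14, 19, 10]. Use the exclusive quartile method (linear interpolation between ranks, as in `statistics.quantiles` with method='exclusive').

6.5

Step 1: Sort the data: [3, 10, 14, 15, 19]
Step 2: n = 5
Step 3: Using the exclusive quartile method:
  Q1 = 6.5
  Q2 (median) = 14
  Q3 = 17
  IQR = Q3 - Q1 = 17 - 6.5 = 10.5
Step 4: Q1 = 6.5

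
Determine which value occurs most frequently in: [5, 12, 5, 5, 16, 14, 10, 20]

5

Step 1: Count the frequency of each value:
  5: appears 3 time(s)
  10: appears 1 time(s)
  12: appears 1 time(s)
  14: appears 1 time(s)
  16: appears 1 time(s)
  20: appears 1 time(s)
Step 2: The value 5 appears most frequently (3 times).
Step 3: Mode = 5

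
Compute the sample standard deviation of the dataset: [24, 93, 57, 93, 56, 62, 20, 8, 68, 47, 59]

27.4892

Step 1: Compute the mean: 53.3636
Step 2: Sum of squared deviations from the mean: 7556.5455
Step 3: Sample variance = 7556.5455 / 10 = 755.6545
Step 4: Standard deviation = sqrt(755.6545) = 27.4892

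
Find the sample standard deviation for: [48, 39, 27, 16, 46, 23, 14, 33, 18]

12.8452

Step 1: Compute the mean: 29.3333
Step 2: Sum of squared deviations from the mean: 1320
Step 3: Sample variance = 1320 / 8 = 165
Step 4: Standard deviation = sqrt(165) = 12.8452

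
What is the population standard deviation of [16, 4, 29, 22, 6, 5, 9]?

8.9123

Step 1: Compute the mean: 13
Step 2: Sum of squared deviations from the mean: 556
Step 3: Population variance = 556 / 7 = 79.4286
Step 4: Standard deviation = sqrt(79.4286) = 8.9123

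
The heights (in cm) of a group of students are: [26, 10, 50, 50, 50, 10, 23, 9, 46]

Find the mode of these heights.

50

Step 1: Count the frequency of each value:
  9: appears 1 time(s)
  10: appears 2 time(s)
  23: appears 1 time(s)
  26: appears 1 time(s)
  46: appears 1 time(s)
  50: appears 3 time(s)
Step 2: The value 50 appears most frequently (3 times).
Step 3: Mode = 50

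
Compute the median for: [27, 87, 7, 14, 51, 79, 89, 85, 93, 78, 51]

78

Step 1: Sort the data in ascending order: [7, 14, 27, 51, 51, 78, 79, 85, 87, 89, 93]
Step 2: The number of values is n = 11.
Step 3: Since n is odd, the median is the middle value at position 6: 78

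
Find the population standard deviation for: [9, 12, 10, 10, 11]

1.0198

Step 1: Compute the mean: 10.4
Step 2: Sum of squared deviations from the mean: 5.2
Step 3: Population variance = 5.2 / 5 = 1.04
Step 4: Standard deviation = sqrt(1.04) = 1.0198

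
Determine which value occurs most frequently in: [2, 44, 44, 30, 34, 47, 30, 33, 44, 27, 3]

44

Step 1: Count the frequency of each value:
  2: appears 1 time(s)
  3: appears 1 time(s)
  27: appears 1 time(s)
  30: appears 2 time(s)
  33: appears 1 time(s)
  34: appears 1 time(s)
  44: appears 3 time(s)
  47: appears 1 time(s)
Step 2: The value 44 appears most frequently (3 times).
Step 3: Mode = 44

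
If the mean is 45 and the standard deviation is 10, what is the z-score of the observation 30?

-1.5

Step 1: Recall the z-score formula: z = (x - mu) / sigma
Step 2: Substitute values: z = (30 - 45) / 10
Step 3: z = -15 / 10 = -1.5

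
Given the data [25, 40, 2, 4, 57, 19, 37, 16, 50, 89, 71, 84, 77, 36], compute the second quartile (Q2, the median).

38.5

Step 1: Sort the data: [2, 4, 16, 19, 25, 36, 37, 40, 50, 57, 71, 77, 84, 89]
Step 2: n = 14
Step 3: Q2 is the median. Since n is even, it is the average of the values at positions 7 and 8:
  Q2 = (37 + 40) / 2 = 38.5
Step 4: Q2 = 38.5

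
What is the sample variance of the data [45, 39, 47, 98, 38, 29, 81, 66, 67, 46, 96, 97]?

640.0833

Step 1: Compute the mean: (45 + 39 + 47 + 98 + 38 + 29 + 81 + 66 + 67 + 46 + 96 + 97) / 12 = 62.4167
Step 2: Compute squared deviations from the mean:
  (45 - 62.4167)^2 = 303.3403
  (39 - 62.4167)^2 = 548.3403
  (47 - 62.4167)^2 = 237.6736
  (98 - 62.4167)^2 = 1266.1736
  (38 - 62.4167)^2 = 596.1736
  (29 - 62.4167)^2 = 1116.6736
  (81 - 62.4167)^2 = 345.3403
  (66 - 62.4167)^2 = 12.8403
  (67 - 62.4167)^2 = 21.0069
  (46 - 62.4167)^2 = 269.5069
  (96 - 62.4167)^2 = 1127.8403
  (97 - 62.4167)^2 = 1196.0069
Step 3: Sum of squared deviations = 7040.9167
Step 4: Sample variance = 7040.9167 / 11 = 640.0833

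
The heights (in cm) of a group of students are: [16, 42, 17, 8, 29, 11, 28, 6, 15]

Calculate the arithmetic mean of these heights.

19.1111

Step 1: Sum all values: 16 + 42 + 17 + 8 + 29 + 11 + 28 + 6 + 15 = 172
Step 2: Count the number of values: n = 9
Step 3: Mean = sum / n = 172 / 9 = 19.1111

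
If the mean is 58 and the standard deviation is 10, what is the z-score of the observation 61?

0.3

Step 1: Recall the z-score formula: z = (x - mu) / sigma
Step 2: Substitute values: z = (61 - 58) / 10
Step 3: z = 3 / 10 = 0.3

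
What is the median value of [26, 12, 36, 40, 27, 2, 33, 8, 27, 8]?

26.5

Step 1: Sort the data in ascending order: [2, 8, 8, 12, 26, 27, 27, 33, 36, 40]
Step 2: The number of values is n = 10.
Step 3: Since n is even, the median is the average of positions 5 and 6:
  Median = (26 + 27) / 2 = 26.5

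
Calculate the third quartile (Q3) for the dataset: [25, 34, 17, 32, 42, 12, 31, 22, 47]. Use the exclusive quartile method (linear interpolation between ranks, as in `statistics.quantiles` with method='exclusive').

38

Step 1: Sort the data: [12, 17, 22, 25, 31, 32, 34, 42, 47]
Step 2: n = 9
Step 3: Using the exclusive quartile method:
  Q1 = 19.5
  Q2 (median) = 31
  Q3 = 38
  IQR = Q3 - Q1 = 38 - 19.5 = 18.5
Step 4: Q3 = 38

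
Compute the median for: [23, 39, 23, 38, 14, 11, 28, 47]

25.5

Step 1: Sort the data in ascending order: [11, 14, 23, 23, 28, 38, 39, 47]
Step 2: The number of values is n = 8.
Step 3: Since n is even, the median is the average of positions 4 and 5:
  Median = (23 + 28) / 2 = 25.5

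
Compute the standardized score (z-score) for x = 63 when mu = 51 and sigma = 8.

1.5

Step 1: Recall the z-score formula: z = (x - mu) / sigma
Step 2: Substitute values: z = (63 - 51) / 8
Step 3: z = 12 / 8 = 1.5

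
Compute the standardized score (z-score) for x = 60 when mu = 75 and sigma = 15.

-1

Step 1: Recall the z-score formula: z = (x - mu) / sigma
Step 2: Substitute values: z = (60 - 75) / 15
Step 3: z = -15 / 15 = -1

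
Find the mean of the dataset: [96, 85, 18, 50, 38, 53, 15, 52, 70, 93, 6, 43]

51.5833

Step 1: Sum all values: 96 + 85 + 18 + 50 + 38 + 53 + 15 + 52 + 70 + 93 + 6 + 43 = 619
Step 2: Count the number of values: n = 12
Step 3: Mean = sum / n = 619 / 12 = 51.5833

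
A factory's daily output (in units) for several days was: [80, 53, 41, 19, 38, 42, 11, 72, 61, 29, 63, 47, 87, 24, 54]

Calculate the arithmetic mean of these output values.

48.0667

Step 1: Sum all values: 80 + 53 + 41 + 19 + 38 + 42 + 11 + 72 + 61 + 29 + 63 + 47 + 87 + 24 + 54 = 721
Step 2: Count the number of values: n = 15
Step 3: Mean = sum / n = 721 / 15 = 48.0667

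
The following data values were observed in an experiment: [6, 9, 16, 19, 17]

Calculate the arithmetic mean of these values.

13.4

Step 1: Sum all values: 6 + 9 + 16 + 19 + 17 = 67
Step 2: Count the number of values: n = 5
Step 3: Mean = sum / n = 67 / 5 = 13.4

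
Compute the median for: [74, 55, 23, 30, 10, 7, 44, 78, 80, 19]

37

Step 1: Sort the data in ascending order: [7, 10, 19, 23, 30, 44, 55, 74, 78, 80]
Step 2: The number of values is n = 10.
Step 3: Since n is even, the median is the average of positions 5 and 6:
  Median = (30 + 44) / 2 = 37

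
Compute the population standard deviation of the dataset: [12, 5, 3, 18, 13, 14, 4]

5.3833

Step 1: Compute the mean: 9.8571
Step 2: Sum of squared deviations from the mean: 202.8571
Step 3: Population variance = 202.8571 / 7 = 28.9796
Step 4: Standard deviation = sqrt(28.9796) = 5.3833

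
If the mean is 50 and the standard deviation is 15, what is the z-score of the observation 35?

-1

Step 1: Recall the z-score formula: z = (x - mu) / sigma
Step 2: Substitute values: z = (35 - 50) / 15
Step 3: z = -15 / 15 = -1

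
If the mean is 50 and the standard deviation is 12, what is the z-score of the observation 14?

-3

Step 1: Recall the z-score formula: z = (x - mu) / sigma
Step 2: Substitute values: z = (14 - 50) / 12
Step 3: z = -36 / 12 = -3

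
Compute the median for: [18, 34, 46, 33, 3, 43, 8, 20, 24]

24

Step 1: Sort the data in ascending order: [3, 8, 18, 20, 24, 33, 34, 43, 46]
Step 2: The number of values is n = 9.
Step 3: Since n is odd, the median is the middle value at position 5: 24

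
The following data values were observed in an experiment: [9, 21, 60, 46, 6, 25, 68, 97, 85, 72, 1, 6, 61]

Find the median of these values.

46

Step 1: Sort the data in ascending order: [1, 6, 6, 9, 21, 25, 46, 60, 61, 68, 72, 85, 97]
Step 2: The number of values is n = 13.
Step 3: Since n is odd, the median is the middle value at position 7: 46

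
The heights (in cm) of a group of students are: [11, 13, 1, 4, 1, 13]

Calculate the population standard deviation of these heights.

5.3046

Step 1: Compute the mean: 7.1667
Step 2: Sum of squared deviations from the mean: 168.8333
Step 3: Population variance = 168.8333 / 6 = 28.1389
Step 4: Standard deviation = sqrt(28.1389) = 5.3046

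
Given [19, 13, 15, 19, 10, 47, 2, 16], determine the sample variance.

171.4107

Step 1: Compute the mean: (19 + 13 + 15 + 19 + 10 + 47 + 2 + 16) / 8 = 17.625
Step 2: Compute squared deviations from the mean:
  (19 - 17.625)^2 = 1.8906
  (13 - 17.625)^2 = 21.3906
  (15 - 17.625)^2 = 6.8906
  (19 - 17.625)^2 = 1.8906
  (10 - 17.625)^2 = 58.1406
  (47 - 17.625)^2 = 862.8906
  (2 - 17.625)^2 = 244.1406
  (16 - 17.625)^2 = 2.6406
Step 3: Sum of squared deviations = 1199.875
Step 4: Sample variance = 1199.875 / 7 = 171.4107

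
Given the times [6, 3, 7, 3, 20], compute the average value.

7.8

Step 1: Sum all values: 6 + 3 + 7 + 3 + 20 = 39
Step 2: Count the number of values: n = 5
Step 3: Mean = sum / n = 39 / 5 = 7.8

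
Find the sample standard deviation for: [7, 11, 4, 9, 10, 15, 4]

3.9521

Step 1: Compute the mean: 8.5714
Step 2: Sum of squared deviations from the mean: 93.7143
Step 3: Sample variance = 93.7143 / 6 = 15.619
Step 4: Standard deviation = sqrt(15.619) = 3.9521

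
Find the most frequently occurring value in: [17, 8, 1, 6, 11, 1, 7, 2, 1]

1

Step 1: Count the frequency of each value:
  1: appears 3 time(s)
  2: appears 1 time(s)
  6: appears 1 time(s)
  7: appears 1 time(s)
  8: appears 1 time(s)
  11: appears 1 time(s)
  17: appears 1 time(s)
Step 2: The value 1 appears most frequently (3 times).
Step 3: Mode = 1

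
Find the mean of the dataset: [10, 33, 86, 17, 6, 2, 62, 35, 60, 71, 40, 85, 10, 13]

37.8571

Step 1: Sum all values: 10 + 33 + 86 + 17 + 6 + 2 + 62 + 35 + 60 + 71 + 40 + 85 + 10 + 13 = 530
Step 2: Count the number of values: n = 14
Step 3: Mean = sum / n = 530 / 14 = 37.8571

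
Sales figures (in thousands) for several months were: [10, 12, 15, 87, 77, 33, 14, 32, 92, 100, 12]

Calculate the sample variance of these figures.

1358.8

Step 1: Compute the mean: (10 + 12 + 15 + 87 + 77 + 33 + 14 + 32 + 92 + 100 + 12) / 11 = 44
Step 2: Compute squared deviations from the mean:
  (10 - 44)^2 = 1156
  (12 - 44)^2 = 1024
  (15 - 44)^2 = 841
  (87 - 44)^2 = 1849
  (77 - 44)^2 = 1089
  (33 - 44)^2 = 121
  (14 - 44)^2 = 900
  (32 - 44)^2 = 144
  (92 - 44)^2 = 2304
  (100 - 44)^2 = 3136
  (12 - 44)^2 = 1024
Step 3: Sum of squared deviations = 13588
Step 4: Sample variance = 13588 / 10 = 1358.8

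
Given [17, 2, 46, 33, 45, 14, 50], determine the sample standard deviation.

18.6981

Step 1: Compute the mean: 29.5714
Step 2: Sum of squared deviations from the mean: 2097.7143
Step 3: Sample variance = 2097.7143 / 6 = 349.619
Step 4: Standard deviation = sqrt(349.619) = 18.6981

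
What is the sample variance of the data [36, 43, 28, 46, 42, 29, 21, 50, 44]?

94.75

Step 1: Compute the mean: (36 + 43 + 28 + 46 + 42 + 29 + 21 + 50 + 44) / 9 = 37.6667
Step 2: Compute squared deviations from the mean:
  (36 - 37.6667)^2 = 2.7778
  (43 - 37.6667)^2 = 28.4444
  (28 - 37.6667)^2 = 93.4444
  (46 - 37.6667)^2 = 69.4444
  (42 - 37.6667)^2 = 18.7778
  (29 - 37.6667)^2 = 75.1111
  (21 - 37.6667)^2 = 277.7778
  (50 - 37.6667)^2 = 152.1111
  (44 - 37.6667)^2 = 40.1111
Step 3: Sum of squared deviations = 758
Step 4: Sample variance = 758 / 8 = 94.75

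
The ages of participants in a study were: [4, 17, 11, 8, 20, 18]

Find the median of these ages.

14

Step 1: Sort the data in ascending order: [4, 8, 11, 17, 18, 20]
Step 2: The number of values is n = 6.
Step 3: Since n is even, the median is the average of positions 3 and 4:
  Median = (11 + 17) / 2 = 14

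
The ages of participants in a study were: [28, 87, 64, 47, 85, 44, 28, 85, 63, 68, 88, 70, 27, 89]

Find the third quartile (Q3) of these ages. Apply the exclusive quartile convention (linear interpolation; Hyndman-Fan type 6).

85.5

Step 1: Sort the data: [27, 28, 28, 44, 47, 63, 64, 68, 70, 85, 85, 87, 88, 89]
Step 2: n = 14
Step 3: Using the exclusive quartile method:
  Q1 = 40
  Q2 (median) = 66
  Q3 = 85.5
  IQR = Q3 - Q1 = 85.5 - 40 = 45.5
Step 4: Q3 = 85.5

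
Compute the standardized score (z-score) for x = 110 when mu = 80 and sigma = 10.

3

Step 1: Recall the z-score formula: z = (x - mu) / sigma
Step 2: Substitute values: z = (110 - 80) / 10
Step 3: z = 30 / 10 = 3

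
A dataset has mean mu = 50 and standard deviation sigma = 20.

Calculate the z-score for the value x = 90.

2

Step 1: Recall the z-score formula: z = (x - mu) / sigma
Step 2: Substitute values: z = (90 - 50) / 20
Step 3: z = 40 / 20 = 2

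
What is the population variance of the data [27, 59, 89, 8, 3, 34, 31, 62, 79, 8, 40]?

770

Step 1: Compute the mean: (27 + 59 + 89 + 8 + 3 + 34 + 31 + 62 + 79 + 8 + 40) / 11 = 40
Step 2: Compute squared deviations from the mean:
  (27 - 40)^2 = 169
  (59 - 40)^2 = 361
  (89 - 40)^2 = 2401
  (8 - 40)^2 = 1024
  (3 - 40)^2 = 1369
  (34 - 40)^2 = 36
  (31 - 40)^2 = 81
  (62 - 40)^2 = 484
  (79 - 40)^2 = 1521
  (8 - 40)^2 = 1024
  (40 - 40)^2 = 0
Step 3: Sum of squared deviations = 8470
Step 4: Population variance = 8470 / 11 = 770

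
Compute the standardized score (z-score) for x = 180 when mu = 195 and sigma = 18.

-0.8333

Step 1: Recall the z-score formula: z = (x - mu) / sigma
Step 2: Substitute values: z = (180 - 195) / 18
Step 3: z = -15 / 18 = -0.8333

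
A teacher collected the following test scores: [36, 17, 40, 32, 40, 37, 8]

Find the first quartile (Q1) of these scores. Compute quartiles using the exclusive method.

17

Step 1: Sort the data: [8, 17, 32, 36, 37, 40, 40]
Step 2: n = 7
Step 3: Using the exclusive quartile method:
  Q1 = 17
  Q2 (median) = 36
  Q3 = 40
  IQR = Q3 - Q1 = 40 - 17 = 23
Step 4: Q1 = 17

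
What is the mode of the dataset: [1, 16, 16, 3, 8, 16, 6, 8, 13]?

16

Step 1: Count the frequency of each value:
  1: appears 1 time(s)
  3: appears 1 time(s)
  6: appears 1 time(s)
  8: appears 2 time(s)
  13: appears 1 time(s)
  16: appears 3 time(s)
Step 2: The value 16 appears most frequently (3 times).
Step 3: Mode = 16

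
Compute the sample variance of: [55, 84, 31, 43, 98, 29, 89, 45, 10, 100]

1030.7111

Step 1: Compute the mean: (55 + 84 + 31 + 43 + 98 + 29 + 89 + 45 + 10 + 100) / 10 = 58.4
Step 2: Compute squared deviations from the mean:
  (55 - 58.4)^2 = 11.56
  (84 - 58.4)^2 = 655.36
  (31 - 58.4)^2 = 750.76
  (43 - 58.4)^2 = 237.16
  (98 - 58.4)^2 = 1568.16
  (29 - 58.4)^2 = 864.36
  (89 - 58.4)^2 = 936.36
  (45 - 58.4)^2 = 179.56
  (10 - 58.4)^2 = 2342.56
  (100 - 58.4)^2 = 1730.56
Step 3: Sum of squared deviations = 9276.4
Step 4: Sample variance = 9276.4 / 9 = 1030.7111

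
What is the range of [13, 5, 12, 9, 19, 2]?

17

Step 1: Identify the maximum value: max = 19
Step 2: Identify the minimum value: min = 2
Step 3: Range = max - min = 19 - 2 = 17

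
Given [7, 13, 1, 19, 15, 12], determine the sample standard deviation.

6.3377

Step 1: Compute the mean: 11.1667
Step 2: Sum of squared deviations from the mean: 200.8333
Step 3: Sample variance = 200.8333 / 5 = 40.1667
Step 4: Standard deviation = sqrt(40.1667) = 6.3377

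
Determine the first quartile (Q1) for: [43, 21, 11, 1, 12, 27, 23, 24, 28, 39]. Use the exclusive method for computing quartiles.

11.75

Step 1: Sort the data: [1, 11, 12, 21, 23, 24, 27, 28, 39, 43]
Step 2: n = 10
Step 3: Using the exclusive quartile method:
  Q1 = 11.75
  Q2 (median) = 23.5
  Q3 = 30.75
  IQR = Q3 - Q1 = 30.75 - 11.75 = 19
Step 4: Q1 = 11.75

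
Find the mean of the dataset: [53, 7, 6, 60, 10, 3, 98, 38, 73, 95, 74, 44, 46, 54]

47.2143

Step 1: Sum all values: 53 + 7 + 6 + 60 + 10 + 3 + 98 + 38 + 73 + 95 + 74 + 44 + 46 + 54 = 661
Step 2: Count the number of values: n = 14
Step 3: Mean = sum / n = 661 / 14 = 47.2143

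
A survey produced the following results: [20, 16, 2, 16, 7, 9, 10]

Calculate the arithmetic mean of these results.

11.4286

Step 1: Sum all values: 20 + 16 + 2 + 16 + 7 + 9 + 10 = 80
Step 2: Count the number of values: n = 7
Step 3: Mean = sum / n = 80 / 7 = 11.4286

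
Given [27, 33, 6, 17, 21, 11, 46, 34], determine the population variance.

152.9844

Step 1: Compute the mean: (27 + 33 + 6 + 17 + 21 + 11 + 46 + 34) / 8 = 24.375
Step 2: Compute squared deviations from the mean:
  (27 - 24.375)^2 = 6.8906
  (33 - 24.375)^2 = 74.3906
  (6 - 24.375)^2 = 337.6406
  (17 - 24.375)^2 = 54.3906
  (21 - 24.375)^2 = 11.3906
  (11 - 24.375)^2 = 178.8906
  (46 - 24.375)^2 = 467.6406
  (34 - 24.375)^2 = 92.6406
Step 3: Sum of squared deviations = 1223.875
Step 4: Population variance = 1223.875 / 8 = 152.9844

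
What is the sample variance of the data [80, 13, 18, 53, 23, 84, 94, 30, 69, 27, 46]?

841.3636

Step 1: Compute the mean: (80 + 13 + 18 + 53 + 23 + 84 + 94 + 30 + 69 + 27 + 46) / 11 = 48.8182
Step 2: Compute squared deviations from the mean:
  (80 - 48.8182)^2 = 972.3058
  (13 - 48.8182)^2 = 1282.9421
  (18 - 48.8182)^2 = 949.7603
  (53 - 48.8182)^2 = 17.4876
  (23 - 48.8182)^2 = 666.5785
  (84 - 48.8182)^2 = 1237.7603
  (94 - 48.8182)^2 = 2041.3967
  (30 - 48.8182)^2 = 354.124
  (69 - 48.8182)^2 = 407.3058
  (27 - 48.8182)^2 = 476.0331
  (46 - 48.8182)^2 = 7.9421
Step 3: Sum of squared deviations = 8413.6364
Step 4: Sample variance = 8413.6364 / 10 = 841.3636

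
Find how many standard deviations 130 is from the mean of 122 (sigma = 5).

1.6

Step 1: Recall the z-score formula: z = (x - mu) / sigma
Step 2: Substitute values: z = (130 - 122) / 5
Step 3: z = 8 / 5 = 1.6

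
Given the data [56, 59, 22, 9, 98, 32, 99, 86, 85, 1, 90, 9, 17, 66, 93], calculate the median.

59

Step 1: Sort the data in ascending order: [1, 9, 9, 17, 22, 32, 56, 59, 66, 85, 86, 90, 93, 98, 99]
Step 2: The number of values is n = 15.
Step 3: Since n is odd, the median is the middle value at position 8: 59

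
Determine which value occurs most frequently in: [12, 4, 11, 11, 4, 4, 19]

4

Step 1: Count the frequency of each value:
  4: appears 3 time(s)
  11: appears 2 time(s)
  12: appears 1 time(s)
  19: appears 1 time(s)
Step 2: The value 4 appears most frequently (3 times).
Step 3: Mode = 4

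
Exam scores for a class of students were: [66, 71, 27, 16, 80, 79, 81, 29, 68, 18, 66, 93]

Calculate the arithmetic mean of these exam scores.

57.8333

Step 1: Sum all values: 66 + 71 + 27 + 16 + 80 + 79 + 81 + 29 + 68 + 18 + 66 + 93 = 694
Step 2: Count the number of values: n = 12
Step 3: Mean = sum / n = 694 / 12 = 57.8333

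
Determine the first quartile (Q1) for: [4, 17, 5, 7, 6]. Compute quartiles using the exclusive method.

4.5

Step 1: Sort the data: [4, 5, 6, 7, 17]
Step 2: n = 5
Step 3: Using the exclusive quartile method:
  Q1 = 4.5
  Q2 (median) = 6
  Q3 = 12
  IQR = Q3 - Q1 = 12 - 4.5 = 7.5
Step 4: Q1 = 4.5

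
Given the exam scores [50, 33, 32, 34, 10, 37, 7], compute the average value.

29

Step 1: Sum all values: 50 + 33 + 32 + 34 + 10 + 37 + 7 = 203
Step 2: Count the number of values: n = 7
Step 3: Mean = sum / n = 203 / 7 = 29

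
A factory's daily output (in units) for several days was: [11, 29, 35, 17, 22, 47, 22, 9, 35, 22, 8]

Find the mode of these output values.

22

Step 1: Count the frequency of each value:
  8: appears 1 time(s)
  9: appears 1 time(s)
  11: appears 1 time(s)
  17: appears 1 time(s)
  22: appears 3 time(s)
  29: appears 1 time(s)
  35: appears 2 time(s)
  47: appears 1 time(s)
Step 2: The value 22 appears most frequently (3 times).
Step 3: Mode = 22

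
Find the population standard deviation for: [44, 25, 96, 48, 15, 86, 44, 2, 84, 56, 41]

28.4567

Step 1: Compute the mean: 49.1818
Step 2: Sum of squared deviations from the mean: 8907.6364
Step 3: Population variance = 8907.6364 / 11 = 809.7851
Step 4: Standard deviation = sqrt(809.7851) = 28.4567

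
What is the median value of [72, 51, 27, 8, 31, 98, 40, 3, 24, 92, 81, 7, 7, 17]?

29

Step 1: Sort the data in ascending order: [3, 7, 7, 8, 17, 24, 27, 31, 40, 51, 72, 81, 92, 98]
Step 2: The number of values is n = 14.
Step 3: Since n is even, the median is the average of positions 7 and 8:
  Median = (27 + 31) / 2 = 29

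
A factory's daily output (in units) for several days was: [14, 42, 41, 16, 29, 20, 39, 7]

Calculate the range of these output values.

35

Step 1: Identify the maximum value: max = 42
Step 2: Identify the minimum value: min = 7
Step 3: Range = max - min = 42 - 7 = 35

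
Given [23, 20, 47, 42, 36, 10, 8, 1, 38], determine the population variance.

242.4444

Step 1: Compute the mean: (23 + 20 + 47 + 42 + 36 + 10 + 8 + 1 + 38) / 9 = 25
Step 2: Compute squared deviations from the mean:
  (23 - 25)^2 = 4
  (20 - 25)^2 = 25
  (47 - 25)^2 = 484
  (42 - 25)^2 = 289
  (36 - 25)^2 = 121
  (10 - 25)^2 = 225
  (8 - 25)^2 = 289
  (1 - 25)^2 = 576
  (38 - 25)^2 = 169
Step 3: Sum of squared deviations = 2182
Step 4: Population variance = 2182 / 9 = 242.4444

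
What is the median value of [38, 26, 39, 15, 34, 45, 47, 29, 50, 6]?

36

Step 1: Sort the data in ascending order: [6, 15, 26, 29, 34, 38, 39, 45, 47, 50]
Step 2: The number of values is n = 10.
Step 3: Since n is even, the median is the average of positions 5 and 6:
  Median = (34 + 38) / 2 = 36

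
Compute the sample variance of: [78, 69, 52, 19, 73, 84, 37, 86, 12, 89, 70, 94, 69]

697.8333

Step 1: Compute the mean: (78 + 69 + 52 + 19 + 73 + 84 + 37 + 86 + 12 + 89 + 70 + 94 + 69) / 13 = 64
Step 2: Compute squared deviations from the mean:
  (78 - 64)^2 = 196
  (69 - 64)^2 = 25
  (52 - 64)^2 = 144
  (19 - 64)^2 = 2025
  (73 - 64)^2 = 81
  (84 - 64)^2 = 400
  (37 - 64)^2 = 729
  (86 - 64)^2 = 484
  (12 - 64)^2 = 2704
  (89 - 64)^2 = 625
  (70 - 64)^2 = 36
  (94 - 64)^2 = 900
  (69 - 64)^2 = 25
Step 3: Sum of squared deviations = 8374
Step 4: Sample variance = 8374 / 12 = 697.8333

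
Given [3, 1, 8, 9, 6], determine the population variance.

9.04

Step 1: Compute the mean: (3 + 1 + 8 + 9 + 6) / 5 = 5.4
Step 2: Compute squared deviations from the mean:
  (3 - 5.4)^2 = 5.76
  (1 - 5.4)^2 = 19.36
  (8 - 5.4)^2 = 6.76
  (9 - 5.4)^2 = 12.96
  (6 - 5.4)^2 = 0.36
Step 3: Sum of squared deviations = 45.2
Step 4: Population variance = 45.2 / 5 = 9.04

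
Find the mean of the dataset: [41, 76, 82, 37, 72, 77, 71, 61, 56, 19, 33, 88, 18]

56.2308

Step 1: Sum all values: 41 + 76 + 82 + 37 + 72 + 77 + 71 + 61 + 56 + 19 + 33 + 88 + 18 = 731
Step 2: Count the number of values: n = 13
Step 3: Mean = sum / n = 731 / 13 = 56.2308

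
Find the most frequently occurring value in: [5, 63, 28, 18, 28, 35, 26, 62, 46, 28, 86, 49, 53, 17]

28

Step 1: Count the frequency of each value:
  5: appears 1 time(s)
  17: appears 1 time(s)
  18: appears 1 time(s)
  26: appears 1 time(s)
  28: appears 3 time(s)
  35: appears 1 time(s)
  46: appears 1 time(s)
  49: appears 1 time(s)
  53: appears 1 time(s)
  62: appears 1 time(s)
  63: appears 1 time(s)
  86: appears 1 time(s)
Step 2: The value 28 appears most frequently (3 times).
Step 3: Mode = 28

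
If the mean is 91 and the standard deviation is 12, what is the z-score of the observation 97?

0.5

Step 1: Recall the z-score formula: z = (x - mu) / sigma
Step 2: Substitute values: z = (97 - 91) / 12
Step 3: z = 6 / 12 = 0.5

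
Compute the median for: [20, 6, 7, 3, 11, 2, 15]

7

Step 1: Sort the data in ascending order: [2, 3, 6, 7, 11, 15, 20]
Step 2: The number of values is n = 7.
Step 3: Since n is odd, the median is the middle value at position 4: 7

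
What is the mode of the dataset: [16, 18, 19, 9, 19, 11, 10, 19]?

19

Step 1: Count the frequency of each value:
  9: appears 1 time(s)
  10: appears 1 time(s)
  11: appears 1 time(s)
  16: appears 1 time(s)
  18: appears 1 time(s)
  19: appears 3 time(s)
Step 2: The value 19 appears most frequently (3 times).
Step 3: Mode = 19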